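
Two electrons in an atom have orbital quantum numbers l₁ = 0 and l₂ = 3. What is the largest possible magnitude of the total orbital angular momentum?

|L_tot|_max = 2√3 ℏ ≈ 3.464ℏ

The total orbital quantum number L ranges from |l₁ − l₂| to l₁ + l₂ in integer steps.
Allowed values: L = 3.
The largest magnitude corresponds to L = 3: |L_tot| = ℏ√(3·4) = 2√3 ℏ.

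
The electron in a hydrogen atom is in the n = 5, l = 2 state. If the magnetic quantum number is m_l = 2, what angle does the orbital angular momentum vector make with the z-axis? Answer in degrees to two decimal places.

θ ≈ 35.26°

|L| = ℏ√(l(l+1)) = √6 ℏ.
L_z = m_l ℏ = 2ℏ.
cos θ = L_z/|L| = 2/√6, so θ ≈ 35.26°.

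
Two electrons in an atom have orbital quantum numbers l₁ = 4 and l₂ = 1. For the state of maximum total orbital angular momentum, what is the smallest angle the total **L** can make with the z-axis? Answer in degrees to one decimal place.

The total orbital quantum number L ranges from |l₁ − l₂| to l₁ + l₂ in integer steps.
So L can be 3, 4, 5.
The maximum is L = 5, with |L_tot| = ℏ√(5·6) = √30 ℏ.
The minimum angle with z is arccos(5/√30) ≈ 24.1°.

θ_min ≈ 24.1°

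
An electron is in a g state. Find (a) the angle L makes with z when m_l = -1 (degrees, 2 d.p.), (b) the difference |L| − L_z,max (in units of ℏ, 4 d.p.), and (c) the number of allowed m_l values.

θ(m_l=-1) ≈ 102.92°; |L|−L_z,max ≈ 0.4721ℏ; 9 values

The letter g corresponds to l = 4.
For m_l = -1: cos θ = -1/√20, θ ≈ 102.92°.
|L| − L_z,max = (2√5 − 4)ℏ ≈ 0.4721ℏ.
There are 2l+1 = 9 values of m_l.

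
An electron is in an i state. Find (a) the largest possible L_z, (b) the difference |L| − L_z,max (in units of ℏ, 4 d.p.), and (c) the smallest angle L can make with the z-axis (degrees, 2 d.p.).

An i state has l = 6.
L_z,max = lℏ = 6ℏ.
|L| − L_z,max = (√42 − 6)ℏ ≈ 0.4807ℏ.
cos θ_min = 6/√42, so θ_min ≈ 22.21°.

L_z,max = 6ℏ; |L|−L_z,max ≈ 0.4807ℏ; θ_min ≈ 22.21°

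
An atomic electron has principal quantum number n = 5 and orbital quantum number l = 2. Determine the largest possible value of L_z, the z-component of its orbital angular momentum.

L_z,max = 2ℏ

L_z = m_l ℏ with m_l ∈ {−2, …, 2}; the maximum is m_l = 2.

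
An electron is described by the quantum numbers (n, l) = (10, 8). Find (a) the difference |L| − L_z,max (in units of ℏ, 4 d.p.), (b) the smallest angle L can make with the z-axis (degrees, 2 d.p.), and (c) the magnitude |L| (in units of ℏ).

|L|−L_z,max ≈ 0.4853ℏ; θ_min ≈ 19.47°; |L| = 6√2 ℏ ≈ 8.485ℏ

|L| − L_z,max = (6√2 − 8)ℏ ≈ 0.4853ℏ.
cos θ_min = 8/√72, so θ_min ≈ 19.47°.
|L| = ℏ√(8·9) = 6√2 ℏ ≈ 8.485ℏ.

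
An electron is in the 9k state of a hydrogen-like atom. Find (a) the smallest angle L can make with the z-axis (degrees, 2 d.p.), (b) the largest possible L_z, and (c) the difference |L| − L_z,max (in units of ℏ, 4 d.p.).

9k means n = 9, l = 7.
cos θ_min = 7/√56, so θ_min ≈ 20.70°.
L_z,max = lℏ = 7ℏ.
|L| − L_z,max = (2√14 − 7)ℏ ≈ 0.4833ℏ.

θ_min ≈ 20.70°; L_z,max = 7ℏ; |L|−L_z,max ≈ 0.4833ℏ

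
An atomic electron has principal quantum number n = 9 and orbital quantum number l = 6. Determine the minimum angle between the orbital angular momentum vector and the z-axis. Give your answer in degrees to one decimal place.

|L| = √(l(l+1)) ℏ = √42 ℏ.
The smallest angle corresponds to the largest L_z, i.e. m_l = l = 6, giving L_z = 6ℏ.
cos θ_min = 6/√42, so θ_min ≈ 22.2°.

θ_min ≈ 22.2°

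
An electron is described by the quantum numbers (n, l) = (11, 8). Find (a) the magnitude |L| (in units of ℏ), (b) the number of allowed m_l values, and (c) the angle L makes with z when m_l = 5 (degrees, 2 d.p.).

|L| = ℏ√(8·9) = 6√2 ℏ ≈ 8.485ℏ.
There are 2l+1 = 17 values of m_l.
For m_l = 5: cos θ = 5/√72, θ ≈ 53.90°.

|L| = 6√2 ℏ ≈ 8.485ℏ; 17 values; θ(m_l=5) ≈ 53.90°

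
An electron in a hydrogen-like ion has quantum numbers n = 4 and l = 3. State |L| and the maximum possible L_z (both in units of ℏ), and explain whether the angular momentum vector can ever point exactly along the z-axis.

No: L_z,max = 3ℏ < |L| = 2√3 ℏ ≈ 3.464ℏ

|L| = 2√3 ℏ ≈ 3.4641ℏ, while L_z,max = lℏ = 3ℏ.
Since |L| > L_z,max, the vector can never point exactly along z; the closest it comes is θ_min = arccos(3/√12) ≈ 30.0°.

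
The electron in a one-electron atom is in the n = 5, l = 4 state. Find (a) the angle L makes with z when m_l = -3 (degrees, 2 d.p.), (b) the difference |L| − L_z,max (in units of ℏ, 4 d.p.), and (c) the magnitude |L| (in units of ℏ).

For m_l = -3: cos θ = -3/√20, θ ≈ 132.13°.
|L| − L_z,max = (2√5 − 4)ℏ ≈ 0.4721ℏ.
|L| = ℏ√(4·5) = 2√5 ℏ ≈ 4.472ℏ.

θ(m_l=-3) ≈ 132.13°; |L|−L_z,max ≈ 0.4721ℏ; |L| = 2√5 ℏ ≈ 4.472ℏ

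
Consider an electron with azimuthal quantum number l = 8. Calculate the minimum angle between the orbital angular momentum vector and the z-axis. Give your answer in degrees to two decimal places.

|L|² = l(l+1)ℏ² = 72ℏ², so |L| = 6√2 ℏ.
The smallest angle corresponds to the largest L_z, i.e. m_l = l = 8, giving L_z = 8ℏ.
cos θ_min = 8/√72, so θ_min ≈ 19.47°.

θ_min ≈ 19.47°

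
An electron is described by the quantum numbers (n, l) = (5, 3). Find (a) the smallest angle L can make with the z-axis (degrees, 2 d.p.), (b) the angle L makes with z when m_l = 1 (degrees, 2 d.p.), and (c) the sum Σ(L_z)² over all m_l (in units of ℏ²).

cos θ_min = 3/√12, so θ_min ≈ 30.00°.
For m_l = 1: cos θ = 1/√12, θ ≈ 73.22°.
Σ m_l² = 28, so Σ(L_z)² = 28 ℏ².

θ_min ≈ 30.00°; θ(m_l=1) ≈ 73.22°; Σ(L_z)² = 28 ℏ²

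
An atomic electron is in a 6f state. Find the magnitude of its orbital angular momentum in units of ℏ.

For 6f, l = 3.
|L| = ℏ√(l(l+1)) = ℏ√(3·4) = 2√3 ℏ

|L| = 2√3 ℏ ≈ 3.464ℏ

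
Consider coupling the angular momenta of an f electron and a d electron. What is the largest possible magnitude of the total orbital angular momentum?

Angular momentum addition gives L = |l₁ − l₂|, …, l₁ + l₂.
L ∈ {1, 2, 3, 4, 5}.
The largest magnitude corresponds to L = 5: |L_tot| = ℏ√(5·6) = √30 ℏ.

|L_tot|_max = √30 ℏ ≈ 5.477ℏ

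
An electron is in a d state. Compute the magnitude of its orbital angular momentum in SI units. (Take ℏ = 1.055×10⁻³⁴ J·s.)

|L| = 2.584×10⁻³⁴ J·s

D corresponds to l = 2.
|L| = ℏ√(l(l+1)) = ℏ√(2·3) = √6 ℏ
Numerically, |L| = 2.449 × (1.055×10⁻³⁴ J·s) = 2.584×10⁻³⁴ J·s.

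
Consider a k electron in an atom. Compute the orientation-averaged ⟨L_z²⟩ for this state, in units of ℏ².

For a k orbital, l = 7.
The allowed m_l values are -7, -6, -5, -4, -3, -2, -1, 0, 1, 2, 3, 4, 5, 6, 7.
⟨L_z²⟩ = ℏ²·(Σ m_l²)/(2l+1) = ℏ²·280/15 = 18.67ℏ².

⟨L_z²⟩ = 18.67 ℏ²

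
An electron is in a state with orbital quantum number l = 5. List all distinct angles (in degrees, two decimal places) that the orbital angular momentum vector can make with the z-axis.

|L| = ℏ√(l(l+1)) = √30 ℏ.
cos θ = m_l/√30 for each m_l ∈ {-5, -4, -3, -2, -1, 0, 1, 2, 3, 4, 5}.

θ ∈ {24.09°, 43.09°, 56.79°, 68.58°, 79.48°, 90.00°, 100.52°, 111.42°, 123.21°, 136.91°, 155.91°}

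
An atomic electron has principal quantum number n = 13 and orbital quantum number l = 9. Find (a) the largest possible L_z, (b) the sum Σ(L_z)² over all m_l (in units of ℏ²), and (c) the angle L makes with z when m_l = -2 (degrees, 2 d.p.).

L_z,max = lℏ = 9ℏ.
Σ m_l² = 570, so Σ(L_z)² = 570 ℏ².
For m_l = -2: cos θ = -2/√90, θ ≈ 102.17°.

L_z,max = 9ℏ; Σ(L_z)² = 570 ℏ²; θ(m_l=-2) ≈ 102.17°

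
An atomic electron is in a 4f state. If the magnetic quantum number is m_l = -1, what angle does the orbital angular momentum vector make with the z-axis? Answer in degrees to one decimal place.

4f means n = 4, l = 3.
|L| = √(l(l+1)) ℏ = 2√3 ℏ.
L_z = m_l ℏ = −1ℏ.
cos θ = L_z/|L| = -1/√12, so θ ≈ 106.8°.

θ ≈ 106.8°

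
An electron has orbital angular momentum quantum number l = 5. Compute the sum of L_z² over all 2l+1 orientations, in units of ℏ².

Σ(L_z)² = 110 ℏ²

The allowed m_l values are -5, -4, -3, -2, -1, 0, 1, 2, 3, 4, 5.
Summing m² from −5 to 5: Σ m_l² = 110.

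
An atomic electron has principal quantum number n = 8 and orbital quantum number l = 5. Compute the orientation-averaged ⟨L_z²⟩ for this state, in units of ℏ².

⟨L_z²⟩ = 10 ℏ²

The allowed m_l values are -5, -4, -3, -2, -1, 0, 1, 2, 3, 4, 5.
Average of L_z² over 11 states: 110/11 ℏ² = 10 ℏ².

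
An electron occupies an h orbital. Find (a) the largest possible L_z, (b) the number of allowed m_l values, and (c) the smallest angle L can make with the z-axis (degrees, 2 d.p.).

The letter h corresponds to l = 5.
L_z,max = lℏ = 5ℏ.
There are 2l+1 = 11 values of m_l.
cos θ_min = 5/√30, so θ_min ≈ 24.09°.

L_z,max = 5ℏ; 11 values; θ_min ≈ 24.09°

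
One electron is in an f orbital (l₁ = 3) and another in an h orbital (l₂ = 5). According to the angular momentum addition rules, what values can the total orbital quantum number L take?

The total orbital quantum number L ranges from |l₁ − l₂| to l₁ + l₂ in integer steps.
L ∈ {2, 3, 4, 5, 6, 7, 8}.

L = 2, 3, 4, 5, 6, 7, 8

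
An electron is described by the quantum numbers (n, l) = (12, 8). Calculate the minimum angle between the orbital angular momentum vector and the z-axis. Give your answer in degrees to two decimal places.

θ_min ≈ 19.47°

|L| = √(l(l+1)) ℏ = 6√2 ℏ.
The smallest angle corresponds to the largest L_z, i.e. m_l = l = 8, giving L_z = 8ℏ.
cos θ_min = 8/√72, so θ_min ≈ 19.47°.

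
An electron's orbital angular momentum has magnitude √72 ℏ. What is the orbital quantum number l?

l = 8

(|L|/ℏ)² = l(l+1) = 72.
l² + l − 72 = 0 ⇒ l = 8.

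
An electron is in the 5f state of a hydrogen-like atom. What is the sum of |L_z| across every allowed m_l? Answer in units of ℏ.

The 5f subshell has l = 3.
The allowed m_l values are -3, -2, -1, 0, 1, 2, 3.
Σ|m_l| = l(l+1) = 12.

Σ|L_z| = 12 ℏ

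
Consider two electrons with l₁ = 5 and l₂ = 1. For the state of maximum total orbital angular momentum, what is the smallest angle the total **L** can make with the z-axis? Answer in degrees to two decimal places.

By the triangle rule, |l₁ − l₂| ≤ L ≤ l₁ + l₂.
Allowed values: L = 4, 5, 6.
The maximum is L = 6, with |L_tot| = ℏ√(6·7) = √42 ℏ.
The minimum angle with z is arccos(6/√42) ≈ 22.21°.

θ_min ≈ 22.21°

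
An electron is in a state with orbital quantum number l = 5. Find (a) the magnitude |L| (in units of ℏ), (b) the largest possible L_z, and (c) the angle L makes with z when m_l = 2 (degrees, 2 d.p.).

|L| = √30 ℏ ≈ 5.477ℏ; L_z,max = 5ℏ; θ(m_l=2) ≈ 68.58°

|L| = ℏ√(5·6) = √30 ℏ ≈ 5.477ℏ.
L_z,max = lℏ = 5ℏ.
For m_l = 2: cos θ = 2/√30, θ ≈ 68.58°.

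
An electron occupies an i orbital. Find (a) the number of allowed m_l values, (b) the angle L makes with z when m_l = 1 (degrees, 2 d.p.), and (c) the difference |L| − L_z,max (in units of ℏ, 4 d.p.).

13 values; θ(m_l=1) ≈ 81.12°; |L|−L_z,max ≈ 0.4807ℏ

For an i orbital, l = 6.
There are 2l+1 = 13 values of m_l.
For m_l = 1: cos θ = 1/√42, θ ≈ 81.12°.
|L| − L_z,max = (√42 − 6)ℏ ≈ 0.4807ℏ.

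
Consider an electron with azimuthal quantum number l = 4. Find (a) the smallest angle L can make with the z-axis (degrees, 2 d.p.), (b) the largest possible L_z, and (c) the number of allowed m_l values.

cos θ_min = 4/√20, so θ_min ≈ 26.57°.
L_z,max = lℏ = 4ℏ.
There are 2l+1 = 9 values of m_l.

θ_min ≈ 26.57°; L_z,max = 4ℏ; 9 values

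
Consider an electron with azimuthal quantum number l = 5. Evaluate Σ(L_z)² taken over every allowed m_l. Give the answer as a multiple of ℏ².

Σ(L_z)² = 110 ℏ²

m_l ∈ {-5, -4, -3, -2, -1, 0, 1, 2, 3, 4, 5}.
Summing m² from −5 to 5: Σ m_l² = 110.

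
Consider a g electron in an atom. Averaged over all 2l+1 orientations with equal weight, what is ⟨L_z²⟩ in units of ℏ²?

For a g orbital, l = 4.
The allowed m_l values are -4, -3, -2, -1, 0, 1, 2, 3, 4.
⟨L_z²⟩ = ℏ²·l(l+1)/3 = 6.667ℏ².

⟨L_z²⟩ = 6.667 ℏ²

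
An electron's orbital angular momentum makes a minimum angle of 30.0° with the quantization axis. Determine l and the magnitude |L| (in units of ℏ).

l = 3, |L| = 2√3 ℏ ≈ 3.464ℏ

At minimum angle, m_l = l, so cos θ = l/√(l(l+1)); cos²θ = l/(l+1) = 0.7500.
l = cos²θ/sin²θ ≈ 3.
Then |L| = ℏ√(3·4) = 2√3 ℏ.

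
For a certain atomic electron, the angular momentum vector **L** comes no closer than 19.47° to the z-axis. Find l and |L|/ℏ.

cos θ_min = l/√(l(l+1)) = √(l/(l+1)), so l/(l+1) = cos²(19.47°) = 0.8889.
Thus l = 0.8889/(1 − 0.8889) ≈ 8.
Then |L| = ℏ√(8·9) = 6√2 ℏ.

l = 8, |L| = 6√2 ℏ ≈ 8.485ℏ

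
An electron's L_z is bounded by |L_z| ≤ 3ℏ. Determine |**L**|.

|L| = 2√3 ℏ ≈ 3.464ℏ

The maximum L_z equals lℏ, giving l = 3.
|L| = ℏ√(l(l+1)) = 2√3 ℏ.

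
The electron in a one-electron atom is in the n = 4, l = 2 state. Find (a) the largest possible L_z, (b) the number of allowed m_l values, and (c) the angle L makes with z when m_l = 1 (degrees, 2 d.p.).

L_z,max = lℏ = 2ℏ.
There are 2l+1 = 5 values of m_l.
For m_l = 1: cos θ = 1/√6, θ ≈ 65.91°.

L_z,max = 2ℏ; 5 values; θ(m_l=1) ≈ 65.91°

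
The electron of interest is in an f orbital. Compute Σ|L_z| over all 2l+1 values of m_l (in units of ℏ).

Σ|L_z| = 12 ℏ

An f state has l = 3.
The allowed m_l values are -3, -2, -1, 0, 1, 2, 3.
Σ|m_l| = 2(1+2+…+3) = 12.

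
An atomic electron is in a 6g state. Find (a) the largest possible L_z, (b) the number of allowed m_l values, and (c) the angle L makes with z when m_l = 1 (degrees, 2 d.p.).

6g means n = 6, l = 4.
L_z,max = lℏ = 4ℏ.
There are 2l+1 = 9 values of m_l.
For m_l = 1: cos θ = 1/√20, θ ≈ 77.08°.

L_z,max = 4ℏ; 9 values; θ(m_l=1) ≈ 77.08°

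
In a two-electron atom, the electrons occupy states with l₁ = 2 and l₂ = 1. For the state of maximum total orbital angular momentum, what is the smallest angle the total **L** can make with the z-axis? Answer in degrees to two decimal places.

The total orbital quantum number L ranges from |l₁ − l₂| to l₁ + l₂ in integer steps.
So L can be 1, 2, 3.
The maximum is L = 3, with |L_tot| = ℏ√(3·4) = 2√3 ℏ.
The minimum angle with z is arccos(3/√12) ≈ 30.00°.

θ_min ≈ 30.00°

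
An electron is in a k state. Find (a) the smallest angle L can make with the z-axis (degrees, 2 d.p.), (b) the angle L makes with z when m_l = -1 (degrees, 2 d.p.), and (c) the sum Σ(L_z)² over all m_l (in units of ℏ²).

For a k orbital, l = 7.
cos θ_min = 7/√56, so θ_min ≈ 20.70°.
For m_l = -1: cos θ = -1/√56, θ ≈ 97.68°.
Σ m_l² = 280, so Σ(L_z)² = 280 ℏ².

θ_min ≈ 20.70°; θ(m_l=-1) ≈ 97.68°; Σ(L_z)² = 280 ℏ²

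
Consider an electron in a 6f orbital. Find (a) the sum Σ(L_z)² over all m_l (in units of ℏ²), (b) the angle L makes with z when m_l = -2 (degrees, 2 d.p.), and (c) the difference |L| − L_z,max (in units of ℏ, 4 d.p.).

The 6f subshell has l = 3.
Σ m_l² = 28, so Σ(L_z)² = 28 ℏ².
For m_l = -2: cos θ = -2/√12, θ ≈ 125.26°.
|L| − L_z,max = (2√3 − 3)ℏ ≈ 0.4641ℏ.

Σ(L_z)² = 28 ℏ²; θ(m_l=-2) ≈ 125.26°; |L|−L_z,max ≈ 0.4641ℏ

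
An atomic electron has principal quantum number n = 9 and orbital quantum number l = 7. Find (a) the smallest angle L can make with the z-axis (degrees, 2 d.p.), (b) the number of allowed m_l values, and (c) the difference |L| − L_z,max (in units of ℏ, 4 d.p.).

θ_min ≈ 20.70°; 15 values; |L|−L_z,max ≈ 0.4833ℏ

cos θ_min = 7/√56, so θ_min ≈ 20.70°.
There are 2l+1 = 15 values of m_l.
|L| − L_z,max = (2√14 − 7)ℏ ≈ 0.4833ℏ.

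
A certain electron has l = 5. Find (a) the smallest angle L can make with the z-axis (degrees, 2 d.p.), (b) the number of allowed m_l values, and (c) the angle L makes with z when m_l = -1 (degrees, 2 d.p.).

θ_min ≈ 24.09°; 11 values; θ(m_l=-1) ≈ 100.52°

cos θ_min = 5/√30, so θ_min ≈ 24.09°.
There are 2l+1 = 11 values of m_l.
For m_l = -1: cos θ = -1/√30, θ ≈ 100.52°.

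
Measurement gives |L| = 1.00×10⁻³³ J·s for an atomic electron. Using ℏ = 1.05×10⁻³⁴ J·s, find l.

In units of ℏ, |L| ≈ 9.524.
l(l+1) ≈ 9.524² ≈ 90.70, so l = 9.

l = 9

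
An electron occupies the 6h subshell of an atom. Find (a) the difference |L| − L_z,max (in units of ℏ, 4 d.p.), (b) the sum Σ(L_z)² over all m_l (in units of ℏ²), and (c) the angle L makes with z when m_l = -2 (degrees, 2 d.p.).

|L|−L_z,max ≈ 0.4772ℏ; Σ(L_z)² = 110 ℏ²; θ(m_l=-2) ≈ 111.42°

The 6h subshell has l = 5.
|L| − L_z,max = (√30 − 5)ℏ ≈ 0.4772ℏ.
Σ m_l² = 110, so Σ(L_z)² = 110 ℏ².
For m_l = -2: cos θ = -2/√30, θ ≈ 111.42°.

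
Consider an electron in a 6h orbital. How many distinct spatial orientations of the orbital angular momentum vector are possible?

6h means n = 6, l = 5.
The number of m_l values is 2l + 1 = 2·5 + 1 = 11.

11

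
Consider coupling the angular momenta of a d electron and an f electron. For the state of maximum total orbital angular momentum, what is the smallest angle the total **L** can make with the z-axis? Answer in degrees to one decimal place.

θ_min ≈ 24.1°

By the triangle rule, |l₁ − l₂| ≤ L ≤ l₁ + l₂.
L ∈ {1, 2, 3, 4, 5}.
The maximum is L = 5, with |L_tot| = ℏ√(5·6) = √30 ℏ.
The minimum angle with z is arccos(5/√30) ≈ 24.1°.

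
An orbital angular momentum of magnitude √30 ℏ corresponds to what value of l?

l = 5

|L| = ℏ√(l(l+1)), so l(l+1) = 30.
The positive root is l = 5.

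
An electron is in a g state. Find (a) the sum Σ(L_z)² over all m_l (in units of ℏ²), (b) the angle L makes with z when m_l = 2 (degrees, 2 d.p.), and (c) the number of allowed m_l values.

Σ(L_z)² = 60 ℏ²; θ(m_l=2) ≈ 63.43°; 9 values

A g state has l = 4.
Σ m_l² = 60, so Σ(L_z)² = 60 ℏ².
For m_l = 2: cos θ = 2/√20, θ ≈ 63.43°.
There are 2l+1 = 9 values of m_l.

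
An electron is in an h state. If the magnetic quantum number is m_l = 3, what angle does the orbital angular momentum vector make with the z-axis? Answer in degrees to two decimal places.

An h state has l = 5.
|L| = √(l(l+1)) ℏ = √30 ℏ.
L_z = m_l ℏ = 3ℏ.
cos θ = L_z/|L| = 3/√30, so θ ≈ 56.79°.

θ ≈ 56.79°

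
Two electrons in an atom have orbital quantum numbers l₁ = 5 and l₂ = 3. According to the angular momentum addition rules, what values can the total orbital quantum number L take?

L = 2, 3, 4, 5, 6, 7, 8

By the triangle rule, |l₁ − l₂| ≤ L ≤ l₁ + l₂.
L ∈ {2, 3, 4, 5, 6, 7, 8}.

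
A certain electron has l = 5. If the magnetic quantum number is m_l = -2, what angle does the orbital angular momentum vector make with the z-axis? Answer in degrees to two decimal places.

|L| = ℏ√(l(l+1)) = √30 ℏ.
L_z = m_l ℏ = −2ℏ.
cos θ = L_z/|L| = -2/√30, so θ ≈ 111.42°.

θ ≈ 111.42°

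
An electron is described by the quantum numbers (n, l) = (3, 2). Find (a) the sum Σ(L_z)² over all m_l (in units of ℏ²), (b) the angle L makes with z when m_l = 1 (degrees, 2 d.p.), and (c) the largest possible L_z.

Σ(L_z)² = 10 ℏ²; θ(m_l=1) ≈ 65.91°; L_z,max = 2ℏ

Σ m_l² = 10, so Σ(L_z)² = 10 ℏ².
For m_l = 1: cos θ = 1/√6, θ ≈ 65.91°.
L_z,max = lℏ = 2ℏ.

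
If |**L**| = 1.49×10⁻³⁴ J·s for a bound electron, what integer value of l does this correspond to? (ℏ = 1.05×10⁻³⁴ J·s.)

|L|/ℏ = (1.49×10⁻³⁴)/(1.05×10⁻³⁴) ≈ 1.419.
Set l(l+1) = 2.01; the integer solution is l = 1.

l = 1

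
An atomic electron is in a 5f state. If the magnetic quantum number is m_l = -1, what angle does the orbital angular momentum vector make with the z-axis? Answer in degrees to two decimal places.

θ ≈ 106.78°

For 5f, l = 3.
|L| = √(l(l+1)) ℏ = 2√3 ℏ.
L_z = m_l ℏ = −1ℏ.
cos θ = L_z/|L| = -1/√12, so θ ≈ 106.78°.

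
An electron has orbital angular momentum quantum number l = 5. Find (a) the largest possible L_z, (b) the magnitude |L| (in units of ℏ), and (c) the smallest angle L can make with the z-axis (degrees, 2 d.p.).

L_z,max = lℏ = 5ℏ.
|L| = ℏ√(5·6) = √30 ℏ ≈ 5.477ℏ.
cos θ_min = 5/√30, so θ_min ≈ 24.09°.

L_z,max = 5ℏ; |L| = √30 ℏ ≈ 5.477ℏ; θ_min ≈ 24.09°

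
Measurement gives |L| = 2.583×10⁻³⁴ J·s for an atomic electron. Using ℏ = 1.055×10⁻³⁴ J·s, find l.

In units of ℏ, |L| ≈ 2.448.
l(l+1) ≈ 2.448² ≈ 5.99, so l = 2.

l = 2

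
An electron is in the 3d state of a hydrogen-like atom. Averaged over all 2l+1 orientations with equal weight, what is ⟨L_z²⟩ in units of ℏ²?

⟨L_z²⟩ = 2 ℏ²

3d means n = 3, l = 2.
m_l runs from −2 to 2, i.e. {-2, -1, 0, 1, 2}.
⟨L_z²⟩ = ℏ²·(Σ m_l²)/(2l+1) = ℏ²·10/5 = 2ℏ².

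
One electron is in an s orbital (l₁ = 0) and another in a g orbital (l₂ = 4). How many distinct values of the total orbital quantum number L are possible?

The total orbital quantum number L ranges from |l₁ − l₂| to l₁ + l₂ in integer steps.
L ∈ {4}.
That is 1 value.

1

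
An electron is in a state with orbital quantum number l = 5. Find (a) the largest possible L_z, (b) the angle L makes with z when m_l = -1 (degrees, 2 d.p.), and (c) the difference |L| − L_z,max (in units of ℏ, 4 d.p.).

L_z,max = 5ℏ; θ(m_l=-1) ≈ 100.52°; |L|−L_z,max ≈ 0.4772ℏ

L_z,max = lℏ = 5ℏ.
For m_l = -1: cos θ = -1/√30, θ ≈ 100.52°.
|L| − L_z,max = (√30 − 5)ℏ ≈ 0.4772ℏ.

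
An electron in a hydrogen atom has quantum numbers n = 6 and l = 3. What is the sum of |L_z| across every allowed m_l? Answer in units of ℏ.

Σ|L_z| = 12 ℏ

The allowed m_l values are -3, -2, -1, 0, 1, 2, 3.
Σ|m_l| = l(l+1) = 12.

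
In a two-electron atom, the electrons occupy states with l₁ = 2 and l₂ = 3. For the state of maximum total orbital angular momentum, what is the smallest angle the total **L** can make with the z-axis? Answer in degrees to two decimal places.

θ_min ≈ 24.09°

L runs from |2 − 3| = 1 to 2 + 3 = 5.
L ∈ {1, 2, 3, 4, 5}.
The maximum is L = 5, with |L_tot| = ℏ√(5·6) = √30 ℏ.
The minimum angle with z is arccos(5/√30) ≈ 24.09°.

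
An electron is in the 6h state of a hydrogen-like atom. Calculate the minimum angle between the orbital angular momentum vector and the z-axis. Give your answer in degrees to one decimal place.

θ_min ≈ 24.1°

For 6h, l = 5.
|L| = ℏ√(l(l+1)) = √30 ℏ.
The smallest angle corresponds to the largest L_z, i.e. m_l = l = 5, giving L_z = 5ℏ.
cos θ_min = 5/√30, so θ_min ≈ 24.1°.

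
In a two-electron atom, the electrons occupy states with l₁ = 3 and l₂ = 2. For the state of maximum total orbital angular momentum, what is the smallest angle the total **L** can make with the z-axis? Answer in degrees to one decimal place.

L runs from |3 − 2| = 1 to 3 + 2 = 5.
Allowed values: L = 1, 2, 3, 4, 5.
The maximum is L = 5, with |L_tot| = ℏ√(5·6) = √30 ℏ.
The minimum angle with z is arccos(5/√30) ≈ 24.1°.

θ_min ≈ 24.1°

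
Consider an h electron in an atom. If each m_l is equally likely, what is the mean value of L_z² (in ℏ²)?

The letter h corresponds to l = 5.
m_l ∈ {-5, -4, -3, -2, -1, 0, 1, 2, 3, 4, 5}.
Average of L_z² over 11 states: 110/11 ℏ² = 10 ℏ².

⟨L_z²⟩ = 10 ℏ²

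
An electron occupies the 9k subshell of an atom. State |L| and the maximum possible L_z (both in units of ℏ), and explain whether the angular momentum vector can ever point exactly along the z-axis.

No: L_z,max = 7ℏ < |L| = 2√14 ℏ ≈ 7.483ℏ

9k means n = 9, l = 7.
|L| = 2√14 ℏ ≈ 7.4833ℏ, while L_z,max = lℏ = 7ℏ.
Since |L| > L_z,max, the vector can never point exactly along z; the closest it comes is θ_min = arccos(7/√56) ≈ 20.7°.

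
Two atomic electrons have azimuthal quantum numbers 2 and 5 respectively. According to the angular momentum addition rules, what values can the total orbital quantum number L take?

L = 3, 4, 5, 6, 7

L runs from |2 − 5| = 3 to 2 + 5 = 7.
Allowed values: L = 3, 4, 5, 6, 7.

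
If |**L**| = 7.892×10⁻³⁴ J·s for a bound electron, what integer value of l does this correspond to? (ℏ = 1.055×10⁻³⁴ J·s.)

l = 7

Dividing by ℏ: |L|/ℏ ≈ 7.481.
(|L|/ℏ)² = l(l+1) ≈ 55.96 ⇒ l = 7.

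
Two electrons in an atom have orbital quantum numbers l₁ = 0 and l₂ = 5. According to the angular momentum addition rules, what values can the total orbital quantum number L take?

L = 5

The total orbital quantum number L ranges from |l₁ − l₂| to l₁ + l₂ in integer steps.
Allowed values: L = 5.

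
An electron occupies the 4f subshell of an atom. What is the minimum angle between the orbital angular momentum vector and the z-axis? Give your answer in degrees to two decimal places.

The 4f subshell has l = 3.
|L| = ℏ√(l(l+1)) = 2√3 ℏ.
The smallest angle corresponds to the largest L_z, i.e. m_l = l = 3, giving L_z = 3ℏ.
cos θ_min = 3/√12, so θ_min ≈ 30.00°.

θ_min ≈ 30.00°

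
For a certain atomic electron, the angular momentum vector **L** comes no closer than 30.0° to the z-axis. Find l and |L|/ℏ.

cos θ_min = l/√(l(l+1)) = √(l/(l+1)), so l/(l+1) = cos²(30.0°) = 0.7500.
Solving: l = 3.
Then |L| = ℏ√(3·4) = 2√3 ℏ.

l = 3, |L| = 2√3 ℏ ≈ 3.464ℏ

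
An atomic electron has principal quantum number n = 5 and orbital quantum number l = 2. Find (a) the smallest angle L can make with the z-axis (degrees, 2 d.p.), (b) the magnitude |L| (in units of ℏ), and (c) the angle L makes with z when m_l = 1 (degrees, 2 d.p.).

θ_min ≈ 35.26°; |L| = √6 ℏ ≈ 2.449ℏ; θ(m_l=1) ≈ 65.91°

cos θ_min = 2/√6, so θ_min ≈ 35.26°.
|L| = ℏ√(2·3) = √6 ℏ ≈ 2.449ℏ.
For m_l = 1: cos θ = 1/√6, θ ≈ 65.91°.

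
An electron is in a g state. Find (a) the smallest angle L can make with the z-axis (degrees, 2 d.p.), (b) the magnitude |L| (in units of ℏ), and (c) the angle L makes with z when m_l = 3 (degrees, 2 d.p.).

θ_min ≈ 26.57°; |L| = 2√5 ℏ ≈ 4.472ℏ; θ(m_l=3) ≈ 47.87°

A g state has l = 4.
cos θ_min = 4/√20, so θ_min ≈ 26.57°.
|L| = ℏ√(4·5) = 2√5 ℏ ≈ 4.472ℏ.
For m_l = 3: cos θ = 3/√20, θ ≈ 47.87°.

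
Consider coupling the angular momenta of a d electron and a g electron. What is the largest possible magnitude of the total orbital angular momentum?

L runs from |2 − 4| = 2 to 2 + 4 = 6.
L ∈ {2, 3, 4, 5, 6}.
The largest magnitude corresponds to L = 6: |L_tot| = ℏ√(6·7) = √42 ℏ.

|L_tot|_max = √42 ℏ ≈ 6.481ℏ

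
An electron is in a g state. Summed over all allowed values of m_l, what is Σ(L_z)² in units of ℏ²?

G corresponds to l = 4.
The allowed m_l values are -4, -3, -2, -1, 0, 1, 2, 3, 4.
Summing m² from −4 to 4: Σ m_l² = 60.

Σ(L_z)² = 60 ℏ²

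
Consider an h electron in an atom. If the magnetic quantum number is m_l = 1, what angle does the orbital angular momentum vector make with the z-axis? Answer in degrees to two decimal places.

An h state has l = 5.
|L|² = l(l+1)ℏ² = 30ℏ², so |L| = √30 ℏ.
L_z = m_l ℏ = 1ℏ.
cos θ = L_z/|L| = 1/√30, so θ ≈ 79.48°.

θ ≈ 79.48°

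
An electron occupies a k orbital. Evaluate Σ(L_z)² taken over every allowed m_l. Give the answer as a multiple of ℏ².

For a k orbital, l = 7.
The allowed m_l values are -7, -6, -5, -4, -3, -2, -1, 0, 1, 2, 3, 4, 5, 6, 7.
Σ m_l² = 2·(1 + 4 + 9 + 16 + 25 + 36 + 49) = 280.

Σ(L_z)² = 280 ℏ²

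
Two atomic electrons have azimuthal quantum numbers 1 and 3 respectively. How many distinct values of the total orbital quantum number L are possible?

3

L runs from |1 − 3| = 2 to 1 + 3 = 4.
L ∈ {2, 3, 4}.
That is 3 values.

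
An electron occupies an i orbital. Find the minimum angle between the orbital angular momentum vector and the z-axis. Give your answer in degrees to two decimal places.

θ_min ≈ 22.21°

An i state has l = 6.
|L|² = l(l+1)ℏ² = 42ℏ², so |L| = √42 ℏ.
The smallest angle corresponds to the largest L_z, i.e. m_l = l = 6, giving L_z = 6ℏ.
cos θ_min = 6/√42, so θ_min ≈ 22.21°.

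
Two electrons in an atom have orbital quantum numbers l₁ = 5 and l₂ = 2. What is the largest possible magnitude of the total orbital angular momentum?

|L_tot|_max = 2√14 ℏ ≈ 7.483ℏ

By the triangle rule, |l₁ − l₂| ≤ L ≤ l₁ + l₂.
So L can be 3, 4, 5, 6, 7.
The largest magnitude corresponds to L = 7: |L_tot| = ℏ√(7·8) = 2√14 ℏ.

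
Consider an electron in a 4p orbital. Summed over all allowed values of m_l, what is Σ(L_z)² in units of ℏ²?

4p means n = 4, l = 1.
m_l ∈ {-1, 0, 1}.
Summing m² from −1 to 1: Σ m_l² = 2.

Σ(L_z)² = 2 ℏ²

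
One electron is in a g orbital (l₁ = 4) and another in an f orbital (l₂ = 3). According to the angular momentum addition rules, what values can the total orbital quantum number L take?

L = 1, 2, 3, 4, 5, 6, 7

By the triangle rule, |l₁ − l₂| ≤ L ≤ l₁ + l₂.
L ∈ {1, 2, 3, 4, 5, 6, 7}.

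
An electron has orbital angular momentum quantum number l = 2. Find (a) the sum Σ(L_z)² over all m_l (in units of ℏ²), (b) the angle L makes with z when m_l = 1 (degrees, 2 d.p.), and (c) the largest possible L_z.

Σ(L_z)² = 10 ℏ²; θ(m_l=1) ≈ 65.91°; L_z,max = 2ℏ

Σ m_l² = 10, so Σ(L_z)² = 10 ℏ².
For m_l = 1: cos θ = 1/√6, θ ≈ 65.91°.
L_z,max = lℏ = 2ℏ.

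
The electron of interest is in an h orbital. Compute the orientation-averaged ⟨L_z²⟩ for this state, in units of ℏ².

For an h orbital, l = 5.
m_l ∈ {-5, -4, -3, -2, -1, 0, 1, 2, 3, 4, 5}.
⟨L_z²⟩ = ℏ²·l(l+1)/3 = 10ℏ².

⟨L_z²⟩ = 10 ℏ²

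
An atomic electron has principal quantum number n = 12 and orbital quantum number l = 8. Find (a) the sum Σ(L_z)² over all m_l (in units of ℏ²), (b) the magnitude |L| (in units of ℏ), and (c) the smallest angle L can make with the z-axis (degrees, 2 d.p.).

Σ m_l² = 408, so Σ(L_z)² = 408 ℏ².
|L| = ℏ√(8·9) = 6√2 ℏ ≈ 8.485ℏ.
cos θ_min = 8/√72, so θ_min ≈ 19.47°.

Σ(L_z)² = 408 ℏ²; |L| = 6√2 ℏ ≈ 8.485ℏ; θ_min ≈ 19.47°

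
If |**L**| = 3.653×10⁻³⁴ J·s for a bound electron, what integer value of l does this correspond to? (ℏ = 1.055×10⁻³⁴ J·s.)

In units of ℏ, |L| ≈ 3.463.
Set l(l+1) = 11.99; the integer solution is l = 3.

l = 3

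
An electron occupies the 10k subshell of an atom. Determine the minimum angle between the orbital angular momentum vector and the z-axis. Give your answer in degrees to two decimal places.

The 10k subshell has l = 7.
|L|² = l(l+1)ℏ² = 56ℏ², so |L| = 2√14 ℏ.
The smallest angle corresponds to the largest L_z, i.e. m_l = l = 7, giving L_z = 7ℏ.
cos θ_min = 7/√56, so θ_min ≈ 20.70°.

θ_min ≈ 20.70°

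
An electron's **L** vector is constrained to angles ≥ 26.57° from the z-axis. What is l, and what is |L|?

cos θ_min = l/√(l(l+1)) = √(l/(l+1)), so l/(l+1) = cos²(26.57°) = 0.7999.
Thus l = 0.7999/(1 − 0.7999) ≈ 4.
Then |L| = ℏ√(4·5) = 2√5 ℏ.

l = 4, |L| = 2√5 ℏ ≈ 4.472ℏ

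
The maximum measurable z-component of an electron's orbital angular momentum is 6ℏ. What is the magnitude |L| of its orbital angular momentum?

|L| = √42 ℏ ≈ 6.481ℏ

Since max m_l = l, l = 6.
|L| = ℏ√(l(l+1)) = √42 ℏ.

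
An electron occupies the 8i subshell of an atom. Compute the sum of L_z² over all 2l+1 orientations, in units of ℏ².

Σ(L_z)² = 182 ℏ²

The 8i subshell has l = 6.
The allowed m_l values are -6, -5, -4, -3, -2, -1, 0, 1, 2, 3, 4, 5, 6.
Summing m² from −6 to 6: Σ m_l² = 182.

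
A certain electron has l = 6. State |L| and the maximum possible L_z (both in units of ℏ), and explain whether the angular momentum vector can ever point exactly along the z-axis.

No: L_z,max = 6ℏ < |L| = √42 ℏ ≈ 6.481ℏ

|L| = √42 ℏ ≈ 6.4807ℏ, while L_z,max = lℏ = 6ℏ.
Since |L| > L_z,max, the vector can never point exactly along z; the closest it comes is θ_min = arccos(6/√42) ≈ 22.2°.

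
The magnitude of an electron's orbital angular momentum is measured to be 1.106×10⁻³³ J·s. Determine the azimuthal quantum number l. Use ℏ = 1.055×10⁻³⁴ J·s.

l = 10

Dividing by ℏ: |L|/ℏ ≈ 10.483.
l(l+1) ≈ 10.483² ≈ 109.90, so l = 10.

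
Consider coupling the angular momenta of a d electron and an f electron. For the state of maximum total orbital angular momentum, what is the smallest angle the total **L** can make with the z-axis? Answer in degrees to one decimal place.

θ_min ≈ 24.1°

Angular momentum addition gives L = |l₁ − l₂|, …, l₁ + l₂.
Allowed values: L = 1, 2, 3, 4, 5.
The maximum is L = 5, with |L_tot| = ℏ√(5·6) = √30 ℏ.
The minimum angle with z is arccos(5/√30) ≈ 24.1°.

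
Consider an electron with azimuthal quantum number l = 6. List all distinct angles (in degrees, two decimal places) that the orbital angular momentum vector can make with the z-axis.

|L| = √(l(l+1)) ℏ = √42 ℏ.
cos θ = m_l/√42 for each m_l ∈ {-6, -5, -4, -3, -2, -1, 0, 1, 2, 3, 4, 5, 6}.

θ ∈ {22.21°, 39.51°, 51.89°, 62.42°, 72.02°, 81.12°, 90.00°, 98.88°, 107.98°, 117.58°, 128.11°, 140.49°, 157.79°}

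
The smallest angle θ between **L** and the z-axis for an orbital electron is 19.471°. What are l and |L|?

At minimum angle, m_l = l, so cos θ = l/√(l(l+1)); cos²θ = l/(l+1) = 0.8889.
l = cos²θ/sin²θ ≈ 8.
Then |L| = ℏ√(8·9) = 6√2 ℏ.

l = 8, |L| = 6√2 ℏ ≈ 8.485ℏ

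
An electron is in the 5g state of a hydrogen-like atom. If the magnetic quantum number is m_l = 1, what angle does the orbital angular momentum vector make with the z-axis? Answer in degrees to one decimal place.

5g means n = 5, l = 4.
|L| = ℏ√(l(l+1)) = 2√5 ℏ.
L_z = m_l ℏ = 1ℏ.
cos θ = L_z/|L| = 1/√20, so θ ≈ 77.1°.

θ ≈ 77.1°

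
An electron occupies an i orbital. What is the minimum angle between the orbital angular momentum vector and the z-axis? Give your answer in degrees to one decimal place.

I corresponds to l = 6.
|L| = ℏ√(l(l+1)) = √42 ℏ.
The smallest angle corresponds to the largest L_z, i.e. m_l = l = 6, giving L_z = 6ℏ.
cos θ_min = 6/√42, so θ_min ≈ 22.2°.

θ_min ≈ 22.2°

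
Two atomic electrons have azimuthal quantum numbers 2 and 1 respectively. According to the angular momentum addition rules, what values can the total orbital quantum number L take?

Angular momentum addition gives L = |l₁ − l₂|, …, l₁ + l₂.
L ∈ {1, 2, 3}.

L = 1, 2, 3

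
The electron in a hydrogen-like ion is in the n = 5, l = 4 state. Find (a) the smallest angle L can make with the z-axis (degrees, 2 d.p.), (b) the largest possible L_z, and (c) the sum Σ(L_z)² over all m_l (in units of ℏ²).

cos θ_min = 4/√20, so θ_min ≈ 26.57°.
L_z,max = lℏ = 4ℏ.
Σ m_l² = 60, so Σ(L_z)² = 60 ℏ².

θ_min ≈ 26.57°; L_z,max = 4ℏ; Σ(L_z)² = 60 ℏ²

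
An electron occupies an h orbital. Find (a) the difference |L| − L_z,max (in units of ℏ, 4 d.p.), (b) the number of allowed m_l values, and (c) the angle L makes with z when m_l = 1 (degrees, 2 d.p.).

|L|−L_z,max ≈ 0.4772ℏ; 11 values; θ(m_l=1) ≈ 79.48°

The letter h corresponds to l = 5.
|L| − L_z,max = (√30 − 5)ℏ ≈ 0.4772ℏ.
There are 2l+1 = 11 values of m_l.
For m_l = 1: cos θ = 1/√30, θ ≈ 79.48°.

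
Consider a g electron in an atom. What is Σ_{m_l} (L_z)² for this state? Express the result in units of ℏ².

Σ(L_z)² = 60 ℏ²

For a g orbital, l = 4.
The allowed m_l values are -4, -3, -2, -1, 0, 1, 2, 3, 4.
Σ m_l² = 2·(1 + 4 + 9 + 16) = 60.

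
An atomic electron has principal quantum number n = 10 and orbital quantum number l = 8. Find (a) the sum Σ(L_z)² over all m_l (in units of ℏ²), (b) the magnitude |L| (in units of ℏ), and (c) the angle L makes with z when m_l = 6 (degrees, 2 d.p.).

Σ(L_z)² = 408 ℏ²; |L| = 6√2 ℏ ≈ 8.485ℏ; θ(m_l=6) ≈ 45.00°

Σ m_l² = 408, so Σ(L_z)² = 408 ℏ².
|L| = ℏ√(8·9) = 6√2 ℏ ≈ 8.485ℏ.
For m_l = 6: cos θ = 6/√72, θ ≈ 45.00°.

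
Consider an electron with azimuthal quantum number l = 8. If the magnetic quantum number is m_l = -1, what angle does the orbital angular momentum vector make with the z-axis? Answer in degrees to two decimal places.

|L| = √(l(l+1)) ℏ = 6√2 ℏ.
L_z = m_l ℏ = −1ℏ.
cos θ = L_z/|L| = -1/√72, so θ ≈ 96.77°.

θ ≈ 96.77°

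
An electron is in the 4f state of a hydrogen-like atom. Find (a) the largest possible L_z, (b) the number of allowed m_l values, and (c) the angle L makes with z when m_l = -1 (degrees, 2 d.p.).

4f means n = 4, l = 3.
L_z,max = lℏ = 3ℏ.
There are 2l+1 = 7 values of m_l.
For m_l = -1: cos θ = -1/√12, θ ≈ 106.78°.

L_z,max = 3ℏ; 7 values; θ(m_l=-1) ≈ 106.78°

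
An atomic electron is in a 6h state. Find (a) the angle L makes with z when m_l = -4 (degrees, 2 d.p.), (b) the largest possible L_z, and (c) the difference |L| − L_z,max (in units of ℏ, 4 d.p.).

θ(m_l=-4) ≈ 136.91°; L_z,max = 5ℏ; |L|−L_z,max ≈ 0.4772ℏ

The 6h subshell has l = 5.
For m_l = -4: cos θ = -4/√30, θ ≈ 136.91°.
L_z,max = lℏ = 5ℏ.
|L| − L_z,max = (√30 − 5)ℏ ≈ 0.4772ℏ.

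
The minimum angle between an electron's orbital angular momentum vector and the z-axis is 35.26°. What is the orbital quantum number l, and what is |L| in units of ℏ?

cos²θ_min = l/(l+1) = 0.6667.
Thus l = 0.6667/(1 − 0.6667) ≈ 2.
Then |L| = ℏ√(2·3) = √6 ℏ.

l = 2, |L| = √6 ℏ ≈ 2.449ℏ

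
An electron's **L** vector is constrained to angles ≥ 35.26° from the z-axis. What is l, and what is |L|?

l = 2, |L| = √6 ℏ ≈ 2.449ℏ

cos²θ_min = l/(l+1) = 0.6667.
Thus l = 0.6667/(1 − 0.6667) ≈ 2.
Then |L| = ℏ√(2·3) = √6 ℏ.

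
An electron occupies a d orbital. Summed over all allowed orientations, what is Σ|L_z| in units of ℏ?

Σ|L_z| = 6 ℏ

For a d orbital, l = 2.
m_l runs from −2 to 2, i.e. {-2, -1, 0, 1, 2}.
Σ|m_l| = l(l+1) = 6.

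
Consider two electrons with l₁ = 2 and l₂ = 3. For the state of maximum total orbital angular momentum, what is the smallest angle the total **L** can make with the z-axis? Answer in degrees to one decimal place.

θ_min ≈ 24.1°

Angular momentum addition gives L = |l₁ − l₂|, …, l₁ + l₂.
L ∈ {1, 2, 3, 4, 5}.
The maximum is L = 5, with |L_tot| = ℏ√(5·6) = √30 ℏ.
The minimum angle with z is arccos(5/√30) ≈ 24.1°.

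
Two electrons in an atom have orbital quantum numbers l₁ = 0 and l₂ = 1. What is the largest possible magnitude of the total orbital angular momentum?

|L_tot|_max = √2 ℏ ≈ 1.414ℏ

The total orbital quantum number L ranges from |l₁ − l₂| to l₁ + l₂ in integer steps.
So L can be 1.
The largest magnitude corresponds to L = 1: |L_tot| = ℏ√(1·2) = √2 ℏ.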